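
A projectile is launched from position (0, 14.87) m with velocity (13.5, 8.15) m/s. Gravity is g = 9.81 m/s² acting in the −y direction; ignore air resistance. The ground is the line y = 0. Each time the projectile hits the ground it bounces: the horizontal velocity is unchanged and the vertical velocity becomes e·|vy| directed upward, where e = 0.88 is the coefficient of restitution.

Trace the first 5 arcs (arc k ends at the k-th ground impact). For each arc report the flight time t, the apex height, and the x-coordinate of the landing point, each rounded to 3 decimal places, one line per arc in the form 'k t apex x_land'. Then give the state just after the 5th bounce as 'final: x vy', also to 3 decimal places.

1 2.760 18.255 37.260
2 3.395 14.137 83.098
3 2.988 10.948 123.435
4 2.629 8.478 158.931
5 2.314 6.565 190.169
final: 190.169 9.988

Arc 1: start y=14.870, vy=8.150 → t=2.760, apex=18.255, x_land=37.260, impact vy=-18.925
  bounce: vy ← 0.88·18.925 = 16.654
Arc 2: start y=0.000, vy=16.654 → t=3.395, apex=14.137, x_land=83.098, impact vy=-16.654
  bounce: vy ← 0.88·16.654 = 14.656
Arc 3: start y=0.000, vy=14.656 → t=2.988, apex=10.948, x_land=123.435, impact vy=-14.656
  bounce: vy ← 0.88·14.656 = 12.897
Arc 4: start y=0.000, vy=12.897 → t=2.629, apex=8.478, x_land=158.931, impact vy=-12.897
  bounce: vy ← 0.88·12.897 = 11.349
Arc 5: start y=0.000, vy=11.349 → t=2.314, apex=6.565, x_land=190.169, impact vy=-11.349
  bounce: vy ← 0.88·11.349 = 9.988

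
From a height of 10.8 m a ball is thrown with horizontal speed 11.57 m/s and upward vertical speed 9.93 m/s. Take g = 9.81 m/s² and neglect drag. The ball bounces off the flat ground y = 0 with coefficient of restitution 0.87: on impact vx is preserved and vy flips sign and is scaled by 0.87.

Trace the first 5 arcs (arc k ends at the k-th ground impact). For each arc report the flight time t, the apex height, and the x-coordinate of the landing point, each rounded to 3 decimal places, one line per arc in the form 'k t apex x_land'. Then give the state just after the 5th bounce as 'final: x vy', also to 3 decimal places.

1 2.808 15.826 32.494
2 3.125 11.978 68.655
3 2.719 9.067 100.116
4 2.366 6.862 127.486
5 2.058 5.194 151.299
final: 151.299 8.783

Arc 1: start y=10.800, vy=9.930 → t=2.808, apex=15.826, x_land=32.494, impact vy=-17.621
  bounce: vy ← 0.87·17.621 = 15.330
Arc 2: start y=0.000, vy=15.330 → t=3.125, apex=11.978, x_land=68.655, impact vy=-15.330
  bounce: vy ← 0.87·15.330 = 13.337
Arc 3: start y=0.000, vy=13.337 → t=2.719, apex=9.067, x_land=100.116, impact vy=-13.337
  bounce: vy ← 0.87·13.337 = 11.604
Arc 4: start y=0.000, vy=11.604 → t=2.366, apex=6.862, x_land=127.486, impact vy=-11.604
  bounce: vy ← 0.87·11.604 = 10.095
Arc 5: start y=0.000, vy=10.095 → t=2.058, apex=5.194, x_land=151.299, impact vy=-10.095
  bounce: vy ← 0.87·10.095 = 8.783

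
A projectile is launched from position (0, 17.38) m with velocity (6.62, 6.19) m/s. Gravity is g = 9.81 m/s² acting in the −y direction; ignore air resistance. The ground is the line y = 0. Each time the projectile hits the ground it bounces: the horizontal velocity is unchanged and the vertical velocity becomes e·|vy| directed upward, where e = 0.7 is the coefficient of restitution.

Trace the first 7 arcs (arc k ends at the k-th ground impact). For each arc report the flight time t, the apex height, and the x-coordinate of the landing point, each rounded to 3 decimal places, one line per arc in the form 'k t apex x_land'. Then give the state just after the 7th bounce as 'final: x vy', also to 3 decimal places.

Arc 1: start y=17.380, vy=6.190 → t=2.616, apex=19.333, x_land=17.320, impact vy=-19.476
  bounce: vy ← 0.7·19.476 = 13.633
Arc 2: start y=0.000, vy=13.633 → t=2.779, apex=9.473, x_land=35.720, impact vy=-13.633
  bounce: vy ← 0.7·13.633 = 9.543
Arc 3: start y=0.000, vy=9.543 → t=1.946, apex=4.642, x_land=48.600, impact vy=-9.543
  bounce: vy ← 0.7·9.543 = 6.680
Arc 4: start y=0.000, vy=6.680 → t=1.362, apex=2.274, x_land=57.616, impact vy=-6.680
  bounce: vy ← 0.7·6.680 = 4.676
Arc 5: start y=0.000, vy=4.676 → t=0.953, apex=1.115, x_land=63.927, impact vy=-4.676
  bounce: vy ← 0.7·4.676 = 3.273
Arc 6: start y=0.000, vy=3.273 → t=0.667, apex=0.546, x_land=68.345, impact vy=-3.273
  bounce: vy ← 0.7·3.273 = 2.291
Arc 7: start y=0.000, vy=2.291 → t=0.467, apex=0.268, x_land=71.437, impact vy=-2.291
  bounce: vy ← 0.7·2.291 = 1.604

1 2.616 19.333 17.320
2 2.779 9.473 35.720
3 1.946 4.642 48.600
4 1.362 2.274 57.616
5 0.953 1.115 63.927
6 0.667 0.546 68.345
7 0.467 0.268 71.437
final: 71.437 1.604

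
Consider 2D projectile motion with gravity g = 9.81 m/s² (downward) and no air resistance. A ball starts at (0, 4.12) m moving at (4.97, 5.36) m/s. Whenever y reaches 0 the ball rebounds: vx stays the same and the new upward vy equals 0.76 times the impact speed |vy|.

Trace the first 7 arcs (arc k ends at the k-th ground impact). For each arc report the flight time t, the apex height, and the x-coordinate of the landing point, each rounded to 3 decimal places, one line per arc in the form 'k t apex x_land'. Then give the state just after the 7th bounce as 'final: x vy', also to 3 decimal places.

1 1.613 5.584 8.019
2 1.622 3.225 16.079
3 1.233 1.863 22.205
4 0.937 1.076 26.861
5 0.712 0.622 30.399
6 0.541 0.359 33.088
7 0.411 0.207 35.132
final: 35.132 1.533

Arc 1: start y=4.120, vy=5.360 → t=1.613, apex=5.584, x_land=8.019, impact vy=-10.467
  bounce: vy ← 0.76·10.467 = 7.955
Arc 2: start y=0.000, vy=7.955 → t=1.622, apex=3.225, x_land=16.079, impact vy=-7.955
  bounce: vy ← 0.76·7.955 = 6.046
Arc 3: start y=0.000, vy=6.046 → t=1.233, apex=1.863, x_land=22.205, impact vy=-6.046
  bounce: vy ← 0.76·6.046 = 4.595
Arc 4: start y=0.000, vy=4.595 → t=0.937, apex=1.076, x_land=26.861, impact vy=-4.595
  bounce: vy ← 0.76·4.595 = 3.492
Arc 5: start y=0.000, vy=3.492 → t=0.712, apex=0.622, x_land=30.399, impact vy=-3.492
  bounce: vy ← 0.76·3.492 = 2.654
Arc 6: start y=0.000, vy=2.654 → t=0.541, apex=0.359, x_land=33.088, impact vy=-2.654
  bounce: vy ← 0.76·2.654 = 2.017
Arc 7: start y=0.000, vy=2.017 → t=0.411, apex=0.207, x_land=35.132, impact vy=-2.017
  bounce: vy ← 0.76·2.017 = 1.533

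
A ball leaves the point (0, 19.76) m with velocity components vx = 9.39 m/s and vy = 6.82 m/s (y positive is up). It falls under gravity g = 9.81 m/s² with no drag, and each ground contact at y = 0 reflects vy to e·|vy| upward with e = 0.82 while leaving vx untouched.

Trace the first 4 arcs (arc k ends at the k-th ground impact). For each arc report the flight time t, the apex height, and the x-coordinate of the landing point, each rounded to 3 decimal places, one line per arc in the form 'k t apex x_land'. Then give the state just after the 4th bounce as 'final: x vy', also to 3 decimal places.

Arc 1: start y=19.760, vy=6.820 → t=2.819, apex=22.131, x_land=26.473, impact vy=-20.838
  bounce: vy ← 0.82·20.838 = 17.087
Arc 2: start y=0.000, vy=17.087 → t=3.484, apex=14.881, x_land=59.184, impact vy=-17.087
  bounce: vy ← 0.82·17.087 = 14.011
Arc 3: start y=0.000, vy=14.011 → t=2.857, apex=10.006, x_land=86.007, impact vy=-14.011
  bounce: vy ← 0.82·14.011 = 11.489
Arc 4: start y=0.000, vy=11.489 → t=2.342, apex=6.728, x_land=108.001, impact vy=-11.489
  bounce: vy ← 0.82·11.489 = 9.421

1 2.819 22.131 26.473
2 3.484 14.881 59.184
3 2.857 10.006 86.007
4 2.342 6.728 108.001
final: 108.001 9.421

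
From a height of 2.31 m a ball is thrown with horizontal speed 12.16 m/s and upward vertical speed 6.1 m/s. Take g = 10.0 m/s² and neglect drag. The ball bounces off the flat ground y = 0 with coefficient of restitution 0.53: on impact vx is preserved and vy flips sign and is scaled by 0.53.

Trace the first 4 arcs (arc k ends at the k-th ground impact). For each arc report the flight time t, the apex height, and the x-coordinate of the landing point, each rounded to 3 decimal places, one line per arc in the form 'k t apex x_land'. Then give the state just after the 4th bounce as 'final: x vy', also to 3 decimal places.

1 1.523 4.170 18.523
2 0.968 1.171 30.295
3 0.513 0.329 36.534
4 0.272 0.092 39.841
final: 39.841 0.721

Arc 1: start y=2.310, vy=6.100 → t=1.523, apex=4.170, x_land=18.523, impact vy=-9.133
  bounce: vy ← 0.53·9.133 = 4.840
Arc 2: start y=0.000, vy=4.840 → t=0.968, apex=1.171, x_land=30.295, impact vy=-4.840
  bounce: vy ← 0.53·4.840 = 2.565
Arc 3: start y=0.000, vy=2.565 → t=0.513, apex=0.329, x_land=36.534, impact vy=-2.565
  bounce: vy ← 0.53·2.565 = 1.360
Arc 4: start y=0.000, vy=1.360 → t=0.272, apex=0.092, x_land=39.841, impact vy=-1.360
  bounce: vy ← 0.53·1.360 = 0.721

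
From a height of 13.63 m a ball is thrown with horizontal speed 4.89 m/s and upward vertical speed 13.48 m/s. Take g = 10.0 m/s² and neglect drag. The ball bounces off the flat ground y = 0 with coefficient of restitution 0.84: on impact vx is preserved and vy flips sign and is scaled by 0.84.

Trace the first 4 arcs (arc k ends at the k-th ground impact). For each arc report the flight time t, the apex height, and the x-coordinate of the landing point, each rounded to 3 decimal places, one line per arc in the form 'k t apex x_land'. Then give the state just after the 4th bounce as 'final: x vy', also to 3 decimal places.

Arc 1: start y=13.630, vy=13.480 → t=3.479, apex=22.716, x_land=17.015, impact vy=-21.315
  bounce: vy ← 0.84·21.315 = 17.904
Arc 2: start y=0.000, vy=17.904 → t=3.581, apex=16.028, x_land=34.525, impact vy=-17.904
  bounce: vy ← 0.84·17.904 = 15.040
Arc 3: start y=0.000, vy=15.040 → t=3.008, apex=11.309, x_land=49.234, impact vy=-15.040
  bounce: vy ← 0.84·15.040 = 12.633
Arc 4: start y=0.000, vy=12.633 → t=2.527, apex=7.980, x_land=61.589, impact vy=-12.633
  bounce: vy ← 0.84·12.633 = 10.612

1 3.479 22.716 17.015
2 3.581 16.028 34.525
3 3.008 11.309 49.234
4 2.527 7.980 61.589
final: 61.589 10.612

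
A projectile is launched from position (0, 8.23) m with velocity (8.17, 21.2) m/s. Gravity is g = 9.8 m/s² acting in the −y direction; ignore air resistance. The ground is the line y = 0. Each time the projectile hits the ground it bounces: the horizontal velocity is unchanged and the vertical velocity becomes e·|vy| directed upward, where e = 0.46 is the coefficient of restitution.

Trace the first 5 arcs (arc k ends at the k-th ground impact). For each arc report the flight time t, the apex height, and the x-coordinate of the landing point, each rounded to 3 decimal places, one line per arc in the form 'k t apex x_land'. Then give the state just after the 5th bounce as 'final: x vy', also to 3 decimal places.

1 4.685 31.161 38.277
2 2.320 6.594 57.231
3 1.067 1.395 65.950
4 0.491 0.295 69.961
5 0.226 0.062 71.806
final: 71.806 0.509

Arc 1: start y=8.230, vy=21.200 → t=4.685, apex=31.161, x_land=38.277, impact vy=-24.713
  bounce: vy ← 0.46·24.713 = 11.368
Arc 2: start y=0.000, vy=11.368 → t=2.320, apex=6.594, x_land=57.231, impact vy=-11.368
  bounce: vy ← 0.46·11.368 = 5.229
Arc 3: start y=0.000, vy=5.229 → t=1.067, apex=1.395, x_land=65.950, impact vy=-5.229
  bounce: vy ← 0.46·5.229 = 2.405
Arc 4: start y=0.000, vy=2.405 → t=0.491, apex=0.295, x_land=69.961, impact vy=-2.405
  bounce: vy ← 0.46·2.405 = 1.107
Arc 5: start y=0.000, vy=1.107 → t=0.226, apex=0.062, x_land=71.806, impact vy=-1.107
  bounce: vy ← 0.46·1.107 = 0.509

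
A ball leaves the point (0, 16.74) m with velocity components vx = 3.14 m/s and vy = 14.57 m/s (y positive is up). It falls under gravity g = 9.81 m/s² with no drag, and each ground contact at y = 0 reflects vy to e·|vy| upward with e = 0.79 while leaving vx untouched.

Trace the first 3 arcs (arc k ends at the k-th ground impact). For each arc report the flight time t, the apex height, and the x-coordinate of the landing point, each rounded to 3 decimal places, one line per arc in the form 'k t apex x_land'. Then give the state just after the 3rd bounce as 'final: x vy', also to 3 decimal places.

Arc 1: start y=16.740, vy=14.570 → t=3.856, apex=27.560, x_land=12.107, impact vy=-23.253
  bounce: vy ← 0.79·23.253 = 18.370
Arc 2: start y=0.000, vy=18.370 → t=3.745, apex=17.200, x_land=23.867, impact vy=-18.370
  bounce: vy ← 0.79·18.370 = 14.512
Arc 3: start y=0.000, vy=14.512 → t=2.959, apex=10.735, x_land=33.157, impact vy=-14.512
  bounce: vy ← 0.79·14.512 = 11.465

1 3.856 27.560 12.107
2 3.745 17.200 23.867
3 2.959 10.735 33.157
final: 33.157 11.465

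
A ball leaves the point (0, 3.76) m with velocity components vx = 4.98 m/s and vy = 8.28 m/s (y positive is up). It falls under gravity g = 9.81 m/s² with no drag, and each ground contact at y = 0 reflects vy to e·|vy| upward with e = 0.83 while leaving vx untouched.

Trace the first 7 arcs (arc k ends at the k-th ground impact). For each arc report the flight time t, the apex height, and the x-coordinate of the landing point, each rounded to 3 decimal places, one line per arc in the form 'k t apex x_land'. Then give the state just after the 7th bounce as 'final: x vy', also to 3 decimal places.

1 2.060 7.254 10.260
2 2.019 4.997 20.313
3 1.676 3.443 28.657
4 1.391 2.372 35.583
5 1.154 1.634 41.332
6 0.958 1.126 46.103
7 0.795 0.775 50.063
final: 50.063 3.237

Arc 1: start y=3.760, vy=8.280 → t=2.060, apex=7.254, x_land=10.260, impact vy=-11.930
  bounce: vy ← 0.83·11.930 = 9.902
Arc 2: start y=0.000, vy=9.902 → t=2.019, apex=4.997, x_land=20.313, impact vy=-9.902
  bounce: vy ← 0.83·9.902 = 8.219
Arc 3: start y=0.000, vy=8.219 → t=1.676, apex=3.443, x_land=28.657, impact vy=-8.219
  bounce: vy ← 0.83·8.219 = 6.822
Arc 4: start y=0.000, vy=6.822 → t=1.391, apex=2.372, x_land=35.583, impact vy=-6.822
  bounce: vy ← 0.83·6.822 = 5.662
Arc 5: start y=0.000, vy=5.662 → t=1.154, apex=1.634, x_land=41.332, impact vy=-5.662
  bounce: vy ← 0.83·5.662 = 4.699
Arc 6: start y=0.000, vy=4.699 → t=0.958, apex=1.126, x_land=46.103, impact vy=-4.699
  bounce: vy ← 0.83·4.699 = 3.900
Arc 7: start y=0.000, vy=3.900 → t=0.795, apex=0.775, x_land=50.063, impact vy=-3.900
  bounce: vy ← 0.83·3.900 = 3.237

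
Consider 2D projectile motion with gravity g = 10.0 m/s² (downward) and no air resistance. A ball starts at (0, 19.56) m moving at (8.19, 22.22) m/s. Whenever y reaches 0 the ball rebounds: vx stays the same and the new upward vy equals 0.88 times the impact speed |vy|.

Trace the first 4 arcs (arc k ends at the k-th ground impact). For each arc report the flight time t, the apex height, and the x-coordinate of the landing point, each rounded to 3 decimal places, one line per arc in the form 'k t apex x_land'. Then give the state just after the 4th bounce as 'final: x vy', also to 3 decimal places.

Arc 1: start y=19.560, vy=22.220 → t=5.197, apex=44.246, x_land=42.562, impact vy=-29.748
  bounce: vy ← 0.88·29.748 = 26.178
Arc 2: start y=0.000, vy=26.178 → t=5.236, apex=34.264, x_land=85.441, impact vy=-26.178
  bounce: vy ← 0.88·26.178 = 23.037
Arc 3: start y=0.000, vy=23.037 → t=4.607, apex=26.534, x_land=123.175, impact vy=-23.037
  bounce: vy ← 0.88·23.037 = 20.272
Arc 4: start y=0.000, vy=20.272 → t=4.054, apex=20.548, x_land=156.381, impact vy=-20.272
  bounce: vy ← 0.88·20.272 = 17.840

1 5.197 44.246 42.562
2 5.236 34.264 85.441
3 4.607 26.534 123.175
4 4.054 20.548 156.381
final: 156.381 17.840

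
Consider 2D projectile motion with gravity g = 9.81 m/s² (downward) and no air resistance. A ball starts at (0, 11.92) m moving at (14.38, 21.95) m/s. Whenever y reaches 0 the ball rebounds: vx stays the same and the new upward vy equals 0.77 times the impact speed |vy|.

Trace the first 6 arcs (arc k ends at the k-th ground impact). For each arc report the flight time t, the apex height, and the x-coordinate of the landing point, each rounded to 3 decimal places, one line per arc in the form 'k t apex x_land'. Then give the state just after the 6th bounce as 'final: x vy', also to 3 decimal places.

Arc 1: start y=11.920, vy=21.950 → t=4.965, apex=36.477, x_land=71.390, impact vy=-26.752
  bounce: vy ← 0.77·26.752 = 20.599
Arc 2: start y=0.000, vy=20.599 → t=4.200, apex=21.627, x_land=131.780, impact vy=-20.599
  bounce: vy ← 0.77·20.599 = 15.861
Arc 3: start y=0.000, vy=15.861 → t=3.234, apex=12.823, x_land=178.281, impact vy=-15.861
  bounce: vy ← 0.77·15.861 = 12.213
Arc 4: start y=0.000, vy=12.213 → t=2.490, apex=7.603, x_land=214.086, impact vy=-12.213
  bounce: vy ← 0.77·12.213 = 9.404
Arc 5: start y=0.000, vy=9.404 → t=1.917, apex=4.508, x_land=241.657, impact vy=-9.404
  bounce: vy ← 0.77·9.404 = 7.241
Arc 6: start y=0.000, vy=7.241 → t=1.476, apex=2.673, x_land=262.886, impact vy=-7.241
  bounce: vy ← 0.77·7.241 = 5.576

1 4.965 36.477 71.390
2 4.200 21.627 131.780
3 3.234 12.823 178.281
4 2.490 7.603 214.086
5 1.917 4.508 241.657
6 1.476 2.673 262.886
final: 262.886 5.576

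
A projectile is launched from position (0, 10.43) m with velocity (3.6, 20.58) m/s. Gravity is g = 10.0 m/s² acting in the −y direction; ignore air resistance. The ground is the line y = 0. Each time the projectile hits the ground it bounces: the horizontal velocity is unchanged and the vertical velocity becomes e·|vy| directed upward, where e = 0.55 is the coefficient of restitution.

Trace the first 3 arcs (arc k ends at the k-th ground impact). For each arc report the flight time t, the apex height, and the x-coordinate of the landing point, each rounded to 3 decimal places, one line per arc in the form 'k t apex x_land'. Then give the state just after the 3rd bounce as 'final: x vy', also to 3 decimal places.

Arc 1: start y=10.430, vy=20.580 → t=4.572, apex=31.607, x_land=16.460, impact vy=-25.142
  bounce: vy ← 0.55·25.142 = 13.828
Arc 2: start y=0.000, vy=13.828 → t=2.766, apex=9.561, x_land=26.416, impact vy=-13.828
  bounce: vy ← 0.55·13.828 = 7.606
Arc 3: start y=0.000, vy=7.606 → t=1.521, apex=2.892, x_land=31.892, impact vy=-7.606
  bounce: vy ← 0.55·7.606 = 4.183

1 4.572 31.607 16.460
2 2.766 9.561 26.416
3 1.521 2.892 31.892
final: 31.892 4.183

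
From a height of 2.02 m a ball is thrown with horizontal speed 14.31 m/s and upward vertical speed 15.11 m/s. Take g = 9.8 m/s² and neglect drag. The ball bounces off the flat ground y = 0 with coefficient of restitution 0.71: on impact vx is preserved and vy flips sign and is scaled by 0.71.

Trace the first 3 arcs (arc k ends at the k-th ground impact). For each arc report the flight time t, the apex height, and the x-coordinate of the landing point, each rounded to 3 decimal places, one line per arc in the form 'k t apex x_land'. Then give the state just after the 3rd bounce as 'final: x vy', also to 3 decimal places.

Arc 1: start y=2.020, vy=15.110 → t=3.212, apex=13.669, x_land=45.964, impact vy=-16.368
  bounce: vy ← 0.71·16.368 = 11.621
Arc 2: start y=0.000, vy=11.621 → t=2.372, apex=6.890, x_land=79.902, impact vy=-11.621
  bounce: vy ← 0.71·11.621 = 8.251
Arc 3: start y=0.000, vy=8.251 → t=1.684, apex=3.473, x_land=103.999, impact vy=-8.251
  bounce: vy ← 0.71·8.251 = 5.858

1 3.212 13.669 45.964
2 2.372 6.890 79.902
3 1.684 3.473 103.999
final: 103.999 5.858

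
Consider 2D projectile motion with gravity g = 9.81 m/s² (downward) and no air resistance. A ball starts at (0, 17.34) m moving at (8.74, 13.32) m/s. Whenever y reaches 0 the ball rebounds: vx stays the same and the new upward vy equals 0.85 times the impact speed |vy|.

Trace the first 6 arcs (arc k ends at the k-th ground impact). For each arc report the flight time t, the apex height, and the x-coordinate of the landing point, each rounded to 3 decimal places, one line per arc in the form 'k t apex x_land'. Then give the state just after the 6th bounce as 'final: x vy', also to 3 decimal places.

1 3.677 26.383 32.137
2 3.943 19.062 66.596
3 3.351 13.772 95.886
4 2.849 9.950 120.783
5 2.421 7.189 141.945
6 2.058 5.194 159.933
final: 159.933 8.581

Arc 1: start y=17.340, vy=13.320 → t=3.677, apex=26.383, x_land=32.137, impact vy=-22.752
  bounce: vy ← 0.85·22.752 = 19.339
Arc 2: start y=0.000, vy=19.339 → t=3.943, apex=19.062, x_land=66.596, impact vy=-19.339
  bounce: vy ← 0.85·19.339 = 16.438
Arc 3: start y=0.000, vy=16.438 → t=3.351, apex=13.772, x_land=95.886, impact vy=-16.438
  bounce: vy ← 0.85·16.438 = 13.972
Arc 4: start y=0.000, vy=13.972 → t=2.849, apex=9.950, x_land=120.783, impact vy=-13.972
  bounce: vy ← 0.85·13.972 = 11.876
Arc 5: start y=0.000, vy=11.876 → t=2.421, apex=7.189, x_land=141.945, impact vy=-11.876
  bounce: vy ← 0.85·11.876 = 10.095
Arc 6: start y=0.000, vy=10.095 → t=2.058, apex=5.194, x_land=159.933, impact vy=-10.095
  bounce: vy ← 0.85·10.095 = 8.581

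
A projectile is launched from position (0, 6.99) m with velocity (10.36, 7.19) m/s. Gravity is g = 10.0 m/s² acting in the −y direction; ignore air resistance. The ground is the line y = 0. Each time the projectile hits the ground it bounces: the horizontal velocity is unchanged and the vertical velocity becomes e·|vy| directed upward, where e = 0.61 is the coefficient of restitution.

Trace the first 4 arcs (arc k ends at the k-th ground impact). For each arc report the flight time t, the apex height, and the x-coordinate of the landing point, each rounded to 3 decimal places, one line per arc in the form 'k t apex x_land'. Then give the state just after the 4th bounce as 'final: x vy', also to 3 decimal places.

Arc 1: start y=6.990, vy=7.190 → t=2.103, apex=9.575, x_land=21.785, impact vy=-13.838
  bounce: vy ← 0.61·13.838 = 8.441
Arc 2: start y=0.000, vy=8.441 → t=1.688, apex=3.563, x_land=39.276, impact vy=-8.441
  bounce: vy ← 0.61·8.441 = 5.149
Arc 3: start y=0.000, vy=5.149 → t=1.030, apex=1.326, x_land=49.945, impact vy=-5.149
  bounce: vy ← 0.61·5.149 = 3.141
Arc 4: start y=0.000, vy=3.141 → t=0.628, apex=0.493, x_land=56.453, impact vy=-3.141
  bounce: vy ← 0.61·3.141 = 1.916

1 2.103 9.575 21.785
2 1.688 3.563 39.276
3 1.030 1.326 49.945
4 0.628 0.493 56.453
final: 56.453 1.916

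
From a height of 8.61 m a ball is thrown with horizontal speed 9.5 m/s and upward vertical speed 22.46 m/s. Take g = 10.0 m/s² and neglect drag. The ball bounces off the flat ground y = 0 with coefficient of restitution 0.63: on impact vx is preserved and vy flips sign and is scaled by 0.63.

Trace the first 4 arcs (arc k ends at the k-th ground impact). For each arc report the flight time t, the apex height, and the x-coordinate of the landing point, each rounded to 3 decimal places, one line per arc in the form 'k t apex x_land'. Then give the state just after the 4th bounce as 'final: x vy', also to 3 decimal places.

Arc 1: start y=8.610, vy=22.460 → t=4.847, apex=33.833, x_land=46.049, impact vy=-26.013
  bounce: vy ← 0.63·26.013 = 16.388
Arc 2: start y=0.000, vy=16.388 → t=3.278, apex=13.428, x_land=77.186, impact vy=-16.388
  bounce: vy ← 0.63·16.388 = 10.324
Arc 3: start y=0.000, vy=10.324 → t=2.065, apex=5.330, x_land=96.802, impact vy=-10.324
  bounce: vy ← 0.63·10.324 = 6.504
Arc 4: start y=0.000, vy=6.504 → t=1.301, apex=2.115, x_land=109.160, impact vy=-6.504
  bounce: vy ← 0.63·6.504 = 4.098

1 4.847 33.833 46.049
2 3.278 13.428 77.186
3 2.065 5.330 96.802
4 1.301 2.115 109.160
final: 109.160 4.098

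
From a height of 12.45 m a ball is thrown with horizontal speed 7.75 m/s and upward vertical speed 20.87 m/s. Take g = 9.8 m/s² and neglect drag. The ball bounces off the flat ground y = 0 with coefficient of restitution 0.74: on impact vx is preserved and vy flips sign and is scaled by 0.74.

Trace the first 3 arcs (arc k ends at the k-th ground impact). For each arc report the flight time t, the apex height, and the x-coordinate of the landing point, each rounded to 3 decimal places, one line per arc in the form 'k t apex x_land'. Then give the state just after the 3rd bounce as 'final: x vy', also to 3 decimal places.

Arc 1: start y=12.450, vy=20.870 → t=4.790, apex=34.672, x_land=37.120, impact vy=-26.069
  bounce: vy ← 0.74·26.069 = 19.291
Arc 2: start y=0.000, vy=19.291 → t=3.937, apex=18.987, x_land=67.631, impact vy=-19.291
  bounce: vy ← 0.74·19.291 = 14.275
Arc 3: start y=0.000, vy=14.275 → t=2.913, apex=10.397, x_land=90.209, impact vy=-14.275
  bounce: vy ← 0.74·14.275 = 10.564

1 4.790 34.672 37.120
2 3.937 18.987 67.631
3 2.913 10.397 90.209
final: 90.209 10.564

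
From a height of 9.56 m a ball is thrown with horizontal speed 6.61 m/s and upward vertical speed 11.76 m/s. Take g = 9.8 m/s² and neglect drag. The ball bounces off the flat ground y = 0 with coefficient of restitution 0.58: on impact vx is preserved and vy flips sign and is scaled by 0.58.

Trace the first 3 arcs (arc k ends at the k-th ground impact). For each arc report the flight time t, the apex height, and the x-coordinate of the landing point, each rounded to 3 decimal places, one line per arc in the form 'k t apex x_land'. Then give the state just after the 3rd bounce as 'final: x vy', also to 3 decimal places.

1 3.041 16.616 20.104
2 2.136 5.590 34.224
3 1.239 1.880 42.413
final: 42.413 3.521

Arc 1: start y=9.560, vy=11.760 → t=3.041, apex=16.616, x_land=20.104, impact vy=-18.046
  bounce: vy ← 0.58·18.046 = 10.467
Arc 2: start y=0.000, vy=10.467 → t=2.136, apex=5.590, x_land=34.224, impact vy=-10.467
  bounce: vy ← 0.58·10.467 = 6.071
Arc 3: start y=0.000, vy=6.071 → t=1.239, apex=1.880, x_land=42.413, impact vy=-6.071
  bounce: vy ← 0.58·6.071 = 3.521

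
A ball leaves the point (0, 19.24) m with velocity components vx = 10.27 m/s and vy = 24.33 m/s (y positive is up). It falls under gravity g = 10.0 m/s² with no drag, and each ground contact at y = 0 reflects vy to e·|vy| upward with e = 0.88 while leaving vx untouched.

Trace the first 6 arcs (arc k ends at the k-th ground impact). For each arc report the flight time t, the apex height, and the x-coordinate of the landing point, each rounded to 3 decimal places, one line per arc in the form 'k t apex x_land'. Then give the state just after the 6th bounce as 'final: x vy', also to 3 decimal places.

1 5.558 48.837 57.084
2 5.501 37.820 113.574
3 4.840 29.288 163.286
4 4.260 22.680 207.032
5 3.748 17.564 245.528
6 3.299 13.601 279.405
final: 279.405 14.514

Arc 1: start y=19.240, vy=24.330 → t=5.558, apex=48.837, x_land=57.084, impact vy=-31.253
  bounce: vy ← 0.88·31.253 = 27.503
Arc 2: start y=0.000, vy=27.503 → t=5.501, apex=37.820, x_land=113.574, impact vy=-27.503
  bounce: vy ← 0.88·27.503 = 24.202
Arc 3: start y=0.000, vy=24.202 → t=4.840, apex=29.288, x_land=163.286, impact vy=-24.202
  bounce: vy ← 0.88·24.202 = 21.298
Arc 4: start y=0.000, vy=21.298 → t=4.260, apex=22.680, x_land=207.032, impact vy=-21.298
  bounce: vy ← 0.88·21.298 = 18.742
Arc 5: start y=0.000, vy=18.742 → t=3.748, apex=17.564, x_land=245.528, impact vy=-18.742
  bounce: vy ← 0.88·18.742 = 16.493
Arc 6: start y=0.000, vy=16.493 → t=3.299, apex=13.601, x_land=279.405, impact vy=-16.493
  bounce: vy ← 0.88·16.493 = 14.514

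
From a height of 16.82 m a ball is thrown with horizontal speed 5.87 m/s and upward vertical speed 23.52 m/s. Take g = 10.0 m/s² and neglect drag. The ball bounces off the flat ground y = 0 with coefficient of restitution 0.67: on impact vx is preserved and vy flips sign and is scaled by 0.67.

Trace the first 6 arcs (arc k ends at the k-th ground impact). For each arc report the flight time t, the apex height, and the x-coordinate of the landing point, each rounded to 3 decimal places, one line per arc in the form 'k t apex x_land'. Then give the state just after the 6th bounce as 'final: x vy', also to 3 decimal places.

1 5.335 44.480 31.314
2 3.997 19.967 54.775
3 2.678 8.963 70.493
4 1.794 4.024 81.025
5 1.202 1.806 88.081
6 0.805 0.811 92.808
final: 92.808 2.698

Arc 1: start y=16.820, vy=23.520 → t=5.335, apex=44.480, x_land=31.314, impact vy=-29.826
  bounce: vy ← 0.67·29.826 = 19.983
Arc 2: start y=0.000, vy=19.983 → t=3.997, apex=19.967, x_land=54.775, impact vy=-19.983
  bounce: vy ← 0.67·19.983 = 13.389
Arc 3: start y=0.000, vy=13.389 → t=2.678, apex=8.963, x_land=70.493, impact vy=-13.389
  bounce: vy ← 0.67·13.389 = 8.971
Arc 4: start y=0.000, vy=8.971 → t=1.794, apex=4.024, x_land=81.025, impact vy=-8.971
  bounce: vy ← 0.67·8.971 = 6.010
Arc 5: start y=0.000, vy=6.010 → t=1.202, apex=1.806, x_land=88.081, impact vy=-6.010
  bounce: vy ← 0.67·6.010 = 4.027
Arc 6: start y=0.000, vy=4.027 → t=0.805, apex=0.811, x_land=92.808, impact vy=-4.027
  bounce: vy ← 0.67·4.027 = 2.698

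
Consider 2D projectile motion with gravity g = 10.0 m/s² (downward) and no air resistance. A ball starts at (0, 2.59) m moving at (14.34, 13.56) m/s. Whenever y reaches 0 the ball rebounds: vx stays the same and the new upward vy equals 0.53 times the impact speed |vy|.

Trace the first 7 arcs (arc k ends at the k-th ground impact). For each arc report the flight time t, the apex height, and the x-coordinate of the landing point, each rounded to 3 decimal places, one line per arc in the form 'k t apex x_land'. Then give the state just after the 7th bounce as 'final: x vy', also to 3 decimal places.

Arc 1: start y=2.590, vy=13.560 → t=2.891, apex=11.784, x_land=41.459, impact vy=-15.352
  bounce: vy ← 0.53·15.352 = 8.136
Arc 2: start y=0.000, vy=8.136 → t=1.627, apex=3.310, x_land=64.794, impact vy=-8.136
  bounce: vy ← 0.53·8.136 = 4.312
Arc 3: start y=0.000, vy=4.312 → t=0.862, apex=0.930, x_land=77.162, impact vy=-4.312
  bounce: vy ← 0.53·4.312 = 2.286
Arc 4: start y=0.000, vy=2.286 → t=0.457, apex=0.261, x_land=83.717, impact vy=-2.286
  bounce: vy ← 0.53·2.286 = 1.211
Arc 5: start y=0.000, vy=1.211 → t=0.242, apex=0.073, x_land=87.191, impact vy=-1.211
  bounce: vy ← 0.53·1.211 = 0.642
Arc 6: start y=0.000, vy=0.642 → t=0.128, apex=0.021, x_land=89.032, impact vy=-0.642
  bounce: vy ← 0.53·0.642 = 0.340
Arc 7: start y=0.000, vy=0.340 → t=0.068, apex=0.006, x_land=90.008, impact vy=-0.340
  bounce: vy ← 0.53·0.340 = 0.180

1 2.891 11.784 41.459
2 1.627 3.310 64.794
3 0.862 0.930 77.162
4 0.457 0.261 83.717
5 0.242 0.073 87.191
6 0.128 0.021 89.032
7 0.068 0.006 90.008
final: 90.008 0.180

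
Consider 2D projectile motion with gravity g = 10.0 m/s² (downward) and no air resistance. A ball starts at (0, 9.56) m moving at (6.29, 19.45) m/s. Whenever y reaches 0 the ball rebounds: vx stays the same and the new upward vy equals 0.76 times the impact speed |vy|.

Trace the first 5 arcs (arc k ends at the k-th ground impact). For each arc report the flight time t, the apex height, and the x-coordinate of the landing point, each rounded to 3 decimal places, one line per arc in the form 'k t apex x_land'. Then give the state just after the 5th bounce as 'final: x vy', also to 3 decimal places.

1 4.331 28.475 27.245
2 3.627 16.447 50.061
3 2.757 9.500 67.401
4 2.095 5.487 80.580
5 1.592 3.169 90.595
final: 90.595 6.051

Arc 1: start y=9.560, vy=19.450 → t=4.331, apex=28.475, x_land=27.245, impact vy=-23.864
  bounce: vy ← 0.76·23.864 = 18.137
Arc 2: start y=0.000, vy=18.137 → t=3.627, apex=16.447, x_land=50.061, impact vy=-18.137
  bounce: vy ← 0.76·18.137 = 13.784
Arc 3: start y=0.000, vy=13.784 → t=2.757, apex=9.500, x_land=67.401, impact vy=-13.784
  bounce: vy ← 0.76·13.784 = 10.476
Arc 4: start y=0.000, vy=10.476 → t=2.095, apex=5.487, x_land=80.580, impact vy=-10.476
  bounce: vy ← 0.76·10.476 = 7.962
Arc 5: start y=0.000, vy=7.962 → t=1.592, apex=3.169, x_land=90.595, impact vy=-7.962
  bounce: vy ← 0.76·7.962 = 6.051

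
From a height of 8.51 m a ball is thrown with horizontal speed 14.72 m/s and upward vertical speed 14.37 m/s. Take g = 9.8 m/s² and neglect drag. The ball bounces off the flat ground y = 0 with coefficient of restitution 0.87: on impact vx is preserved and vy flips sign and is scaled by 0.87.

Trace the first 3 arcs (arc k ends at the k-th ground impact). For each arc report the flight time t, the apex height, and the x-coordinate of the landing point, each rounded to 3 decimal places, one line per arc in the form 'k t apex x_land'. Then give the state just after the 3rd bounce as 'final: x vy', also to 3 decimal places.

1 3.438 19.046 50.605
2 3.430 14.416 101.101
3 2.984 10.911 145.032
final: 145.032 12.723

Arc 1: start y=8.510, vy=14.370 → t=3.438, apex=19.046, x_land=50.605, impact vy=-19.321
  bounce: vy ← 0.87·19.321 = 16.809
Arc 2: start y=0.000, vy=16.809 → t=3.430, apex=14.416, x_land=101.101, impact vy=-16.809
  bounce: vy ← 0.87·16.809 = 14.624
Arc 3: start y=0.000, vy=14.624 → t=2.984, apex=10.911, x_land=145.032, impact vy=-14.624
  bounce: vy ← 0.87·14.624 = 12.723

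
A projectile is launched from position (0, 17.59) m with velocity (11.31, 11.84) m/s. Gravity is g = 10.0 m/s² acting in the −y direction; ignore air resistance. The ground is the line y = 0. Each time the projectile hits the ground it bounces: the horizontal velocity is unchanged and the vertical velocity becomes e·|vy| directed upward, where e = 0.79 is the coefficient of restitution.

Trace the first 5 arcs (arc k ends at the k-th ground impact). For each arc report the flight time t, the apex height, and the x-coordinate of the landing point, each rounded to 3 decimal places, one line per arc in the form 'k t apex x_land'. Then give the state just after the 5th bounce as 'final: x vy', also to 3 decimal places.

Arc 1: start y=17.590, vy=11.840 → t=3.402, apex=24.599, x_land=38.477, impact vy=-22.181
  bounce: vy ← 0.79·22.181 = 17.523
Arc 2: start y=0.000, vy=17.523 → t=3.505, apex=15.352, x_land=78.114, impact vy=-17.523
  bounce: vy ← 0.79·17.523 = 13.843
Arc 3: start y=0.000, vy=13.843 → t=2.769, apex=9.581, x_land=109.427, impact vy=-13.843
  bounce: vy ← 0.79·13.843 = 10.936
Arc 4: start y=0.000, vy=10.936 → t=2.187, apex=5.980, x_land=134.164, impact vy=-10.936
  bounce: vy ← 0.79·10.936 = 8.639
Arc 5: start y=0.000, vy=8.639 → t=1.728, apex=3.732, x_land=153.706, impact vy=-8.639
  bounce: vy ← 0.79·8.639 = 6.825

1 3.402 24.599 38.477
2 3.505 15.352 78.114
3 2.769 9.581 109.427
4 2.187 5.980 134.164
5 1.728 3.732 153.706
final: 153.706 6.825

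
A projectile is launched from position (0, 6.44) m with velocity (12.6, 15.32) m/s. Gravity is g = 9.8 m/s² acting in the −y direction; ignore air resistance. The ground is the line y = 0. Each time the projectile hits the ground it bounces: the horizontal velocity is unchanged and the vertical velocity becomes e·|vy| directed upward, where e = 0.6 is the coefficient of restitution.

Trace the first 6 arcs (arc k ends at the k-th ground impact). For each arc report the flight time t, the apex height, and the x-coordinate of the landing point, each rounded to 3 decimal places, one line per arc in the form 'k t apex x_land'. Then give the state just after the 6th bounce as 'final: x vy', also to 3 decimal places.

1 3.502 18.415 44.123
2 2.326 6.629 73.435
3 1.396 2.387 91.021
4 0.837 0.859 101.573
5 0.502 0.309 107.905
6 0.301 0.111 111.703
final: 111.703 0.886

Arc 1: start y=6.440, vy=15.320 → t=3.502, apex=18.415, x_land=44.123, impact vy=-18.998
  bounce: vy ← 0.6·18.998 = 11.399
Arc 2: start y=0.000, vy=11.399 → t=2.326, apex=6.629, x_land=73.435, impact vy=-11.399
  bounce: vy ← 0.6·11.399 = 6.839
Arc 3: start y=0.000, vy=6.839 → t=1.396, apex=2.387, x_land=91.021, impact vy=-6.839
  bounce: vy ← 0.6·6.839 = 4.104
Arc 4: start y=0.000, vy=4.104 → t=0.837, apex=0.859, x_land=101.573, impact vy=-4.104
  bounce: vy ← 0.6·4.104 = 2.462
Arc 5: start y=0.000, vy=2.462 → t=0.502, apex=0.309, x_land=107.905, impact vy=-2.462
  bounce: vy ← 0.6·2.462 = 1.477
Arc 6: start y=0.000, vy=1.477 → t=0.301, apex=0.111, x_land=111.703, impact vy=-1.477
  bounce: vy ← 0.6·1.477 = 0.886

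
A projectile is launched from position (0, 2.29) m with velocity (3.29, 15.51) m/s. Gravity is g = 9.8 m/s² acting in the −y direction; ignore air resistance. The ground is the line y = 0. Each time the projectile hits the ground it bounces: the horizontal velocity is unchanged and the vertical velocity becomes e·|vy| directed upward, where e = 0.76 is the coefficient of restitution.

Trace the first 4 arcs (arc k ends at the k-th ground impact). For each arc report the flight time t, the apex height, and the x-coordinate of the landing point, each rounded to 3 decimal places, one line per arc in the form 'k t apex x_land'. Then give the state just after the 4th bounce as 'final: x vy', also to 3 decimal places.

Arc 1: start y=2.290, vy=15.510 → t=3.307, apex=14.563, x_land=10.879, impact vy=-16.895
  bounce: vy ← 0.76·16.895 = 12.840
Arc 2: start y=0.000, vy=12.840 → t=2.620, apex=8.412, x_land=19.500, impact vy=-12.840
  bounce: vy ← 0.76·12.840 = 9.759
Arc 3: start y=0.000, vy=9.759 → t=1.992, apex=4.859, x_land=26.052, impact vy=-9.759
  bounce: vy ← 0.76·9.759 = 7.417
Arc 4: start y=0.000, vy=7.417 → t=1.514, apex=2.806, x_land=31.032, impact vy=-7.417
  bounce: vy ← 0.76·7.417 = 5.637

1 3.307 14.563 10.879
2 2.620 8.412 19.500
3 1.992 4.859 26.052
4 1.514 2.806 31.032
final: 31.032 5.637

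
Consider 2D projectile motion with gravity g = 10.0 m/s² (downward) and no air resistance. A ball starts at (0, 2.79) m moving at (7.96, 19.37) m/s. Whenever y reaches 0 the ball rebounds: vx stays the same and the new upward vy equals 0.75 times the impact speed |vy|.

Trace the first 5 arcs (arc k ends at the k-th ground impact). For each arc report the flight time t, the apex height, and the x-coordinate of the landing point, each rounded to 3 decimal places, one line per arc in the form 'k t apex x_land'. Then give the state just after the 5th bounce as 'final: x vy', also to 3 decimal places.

1 4.013 21.550 31.944
2 3.114 12.122 56.732
3 2.336 6.819 75.323
4 1.752 3.835 89.266
5 1.314 2.157 99.724
final: 99.724 4.927

Arc 1: start y=2.790, vy=19.370 → t=4.013, apex=21.550, x_land=31.944, impact vy=-20.760
  bounce: vy ← 0.75·20.760 = 15.570
Arc 2: start y=0.000, vy=15.570 → t=3.114, apex=12.122, x_land=56.732, impact vy=-15.570
  bounce: vy ← 0.75·15.570 = 11.678
Arc 3: start y=0.000, vy=11.678 → t=2.336, apex=6.819, x_land=75.323, impact vy=-11.678
  bounce: vy ← 0.75·11.678 = 8.758
Arc 4: start y=0.000, vy=8.758 → t=1.752, apex=3.835, x_land=89.266, impact vy=-8.758
  bounce: vy ← 0.75·8.758 = 6.569
Arc 5: start y=0.000, vy=6.569 → t=1.314, apex=2.157, x_land=99.724, impact vy=-6.569
  bounce: vy ← 0.75·6.569 = 4.927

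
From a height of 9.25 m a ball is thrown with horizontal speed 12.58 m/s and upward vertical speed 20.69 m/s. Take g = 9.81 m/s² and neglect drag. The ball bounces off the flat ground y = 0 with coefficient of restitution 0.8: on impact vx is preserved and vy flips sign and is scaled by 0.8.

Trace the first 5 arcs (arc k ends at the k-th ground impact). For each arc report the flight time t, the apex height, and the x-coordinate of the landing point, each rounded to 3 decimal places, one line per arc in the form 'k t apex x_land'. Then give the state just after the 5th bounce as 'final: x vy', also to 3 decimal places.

Arc 1: start y=9.250, vy=20.690 → t=4.626, apex=31.068, x_land=58.193, impact vy=-24.689
  bounce: vy ← 0.8·24.689 = 19.751
Arc 2: start y=0.000, vy=19.751 → t=4.027, apex=19.884, x_land=108.850, impact vy=-19.751
  bounce: vy ← 0.8·19.751 = 15.801
Arc 3: start y=0.000, vy=15.801 → t=3.221, apex=12.726, x_land=149.376, impact vy=-15.801
  bounce: vy ← 0.8·15.801 = 12.641
Arc 4: start y=0.000, vy=12.641 → t=2.577, apex=8.144, x_land=181.796, impact vy=-12.641
  bounce: vy ← 0.8·12.641 = 10.113
Arc 5: start y=0.000, vy=10.113 → t=2.062, apex=5.212, x_land=207.733, impact vy=-10.113
  bounce: vy ← 0.8·10.113 = 8.090

1 4.626 31.068 58.193
2 4.027 19.884 108.850
3 3.221 12.726 149.376
4 2.577 8.144 181.796
5 2.062 5.212 207.733
final: 207.733 8.090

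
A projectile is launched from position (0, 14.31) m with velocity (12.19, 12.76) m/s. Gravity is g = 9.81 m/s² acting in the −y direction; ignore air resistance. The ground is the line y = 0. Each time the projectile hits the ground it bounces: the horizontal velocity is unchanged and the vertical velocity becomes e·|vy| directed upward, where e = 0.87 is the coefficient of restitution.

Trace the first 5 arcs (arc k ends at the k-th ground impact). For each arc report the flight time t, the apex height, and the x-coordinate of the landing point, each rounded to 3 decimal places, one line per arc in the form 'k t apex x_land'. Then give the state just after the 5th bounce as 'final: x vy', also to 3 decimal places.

1 3.448 22.609 42.027
2 3.736 17.112 87.564
3 3.250 12.952 127.182
4 2.828 9.804 161.649
5 2.460 7.420 191.636
final: 191.636 10.497

Arc 1: start y=14.310, vy=12.760 → t=3.448, apex=22.609, x_land=42.027, impact vy=-21.061
  bounce: vy ← 0.87·21.061 = 18.323
Arc 2: start y=0.000, vy=18.323 → t=3.736, apex=17.112, x_land=87.564, impact vy=-18.323
  bounce: vy ← 0.87·18.323 = 15.941
Arc 3: start y=0.000, vy=15.941 → t=3.250, apex=12.952, x_land=127.182, impact vy=-15.941
  bounce: vy ← 0.87·15.941 = 13.869
Arc 4: start y=0.000, vy=13.869 → t=2.828, apex=9.804, x_land=161.649, impact vy=-13.869
  bounce: vy ← 0.87·13.869 = 12.066
Arc 5: start y=0.000, vy=12.066 → t=2.460, apex=7.420, x_land=191.636, impact vy=-12.066
  bounce: vy ← 0.87·12.066 = 10.497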